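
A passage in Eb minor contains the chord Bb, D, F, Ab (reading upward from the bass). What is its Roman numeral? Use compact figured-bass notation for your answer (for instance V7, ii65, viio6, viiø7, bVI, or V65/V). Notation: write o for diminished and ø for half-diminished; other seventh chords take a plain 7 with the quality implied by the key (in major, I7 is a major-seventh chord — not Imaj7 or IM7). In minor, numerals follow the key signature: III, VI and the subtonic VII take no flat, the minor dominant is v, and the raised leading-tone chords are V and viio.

V7

The pitches Bb-D-F-Ab form a dominant seventh chord rooted on Bb.
Bb is scale degree 5 in Eb minor, and a dominant seventh chord on that degree is written V7.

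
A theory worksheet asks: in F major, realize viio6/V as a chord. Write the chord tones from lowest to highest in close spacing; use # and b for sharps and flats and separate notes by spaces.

D F B

The slash marks an applied leading-tone chord: viio of V. In F major, V is C, so the leading tone to it is B, a half step below.
Building a diminished triad on B gives B-D-F.
The figured bass 6 indicates first inversion, placing the third (D) in the bass: D-F-B.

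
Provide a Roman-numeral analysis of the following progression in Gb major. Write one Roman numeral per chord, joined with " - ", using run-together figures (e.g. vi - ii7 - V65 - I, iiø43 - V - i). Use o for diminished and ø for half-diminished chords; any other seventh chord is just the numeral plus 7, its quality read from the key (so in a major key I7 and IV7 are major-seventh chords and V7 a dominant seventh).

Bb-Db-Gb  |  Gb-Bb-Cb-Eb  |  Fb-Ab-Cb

Bb-Db-Gb has root Gb, degree 1 in Gb major, so I6.
Gb-Bb-Cb-Eb: major seventh chord on Cb = scale degree 4 → IV43.
Fb-Ab-Cb is non-diatonic — bVII, a mixture chord from Gb minor.

I6 - IV43 - bVII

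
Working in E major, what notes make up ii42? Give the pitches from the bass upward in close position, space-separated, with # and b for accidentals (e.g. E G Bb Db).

E F# A C#

In E major, the supertonic is F#, and the diatonic chord built there is a minor seventh chord.
Stacking thirds from F# gives F#-A-C#-E.
With the 42 figure the chord is in third inversion; from the bass E upward in close position it reads E-F#-A-C#.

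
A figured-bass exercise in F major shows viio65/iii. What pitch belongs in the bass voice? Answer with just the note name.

B

The applied chord viio65/iii is rooted on G#: G#-B-D-F.
The figure 65 means first inversion — the third is in the bass.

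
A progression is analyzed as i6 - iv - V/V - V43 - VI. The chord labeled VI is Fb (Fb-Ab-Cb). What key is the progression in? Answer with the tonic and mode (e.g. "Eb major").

Ab minor

VI is given as Fb-Ab-Cb — a major triad with root Fb.
Counting down 5 scale steps from Fb places the tonic on Ab; a major triad on degree 6 is diatonic only in minor.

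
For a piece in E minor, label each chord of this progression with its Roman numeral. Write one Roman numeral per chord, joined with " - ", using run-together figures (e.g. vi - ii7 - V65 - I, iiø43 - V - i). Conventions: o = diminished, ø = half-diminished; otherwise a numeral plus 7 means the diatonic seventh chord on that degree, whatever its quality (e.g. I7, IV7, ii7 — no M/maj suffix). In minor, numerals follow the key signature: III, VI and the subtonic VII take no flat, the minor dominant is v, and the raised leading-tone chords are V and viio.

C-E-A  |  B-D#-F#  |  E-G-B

iv6 - V - i

C-E-A has root A, degree 4 in E minor, so iv6.
B-D#-F#: major triad on B = scale degree 5 → V.
E-G-B: root E is the tonic; minor triad there is i.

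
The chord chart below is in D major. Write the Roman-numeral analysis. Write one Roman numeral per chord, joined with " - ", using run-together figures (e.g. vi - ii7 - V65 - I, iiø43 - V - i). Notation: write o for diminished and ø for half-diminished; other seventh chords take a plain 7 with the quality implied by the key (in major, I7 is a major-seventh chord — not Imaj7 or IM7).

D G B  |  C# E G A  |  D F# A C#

IV64 - V65 - I7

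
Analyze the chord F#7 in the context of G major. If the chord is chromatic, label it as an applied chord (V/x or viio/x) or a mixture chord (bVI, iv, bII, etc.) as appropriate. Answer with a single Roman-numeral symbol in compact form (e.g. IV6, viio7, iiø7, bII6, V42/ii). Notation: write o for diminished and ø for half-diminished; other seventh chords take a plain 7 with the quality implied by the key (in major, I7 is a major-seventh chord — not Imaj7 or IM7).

The pitches F#-A#-C#-E form a dominant seventh chord rooted on F#.
F# is not a diatonic chord root with this quality in G major, but it lies a perfect fifth above B (iii), so the chord functions as an applied dominant of iii.

V7/iii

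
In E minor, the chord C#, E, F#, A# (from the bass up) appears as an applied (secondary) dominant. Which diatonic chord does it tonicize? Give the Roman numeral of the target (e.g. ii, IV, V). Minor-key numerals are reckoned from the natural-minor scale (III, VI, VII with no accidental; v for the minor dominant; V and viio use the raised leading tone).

V

The chord is a dominant seventh chord on F#.
A dominant resolves down a perfect fifth: F# → B. In E minor, B is scale degree 5, i.e. V.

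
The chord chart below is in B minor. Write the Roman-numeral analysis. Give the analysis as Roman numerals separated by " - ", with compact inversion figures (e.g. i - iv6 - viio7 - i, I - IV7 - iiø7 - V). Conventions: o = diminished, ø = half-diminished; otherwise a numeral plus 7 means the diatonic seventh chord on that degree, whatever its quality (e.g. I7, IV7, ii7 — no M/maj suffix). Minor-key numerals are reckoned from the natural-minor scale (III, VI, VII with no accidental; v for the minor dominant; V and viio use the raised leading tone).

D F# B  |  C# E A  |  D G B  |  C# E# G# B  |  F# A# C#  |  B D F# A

D-F#-B has root B, degree 1 in B minor, so i6.
C#-E-A: root A is the subtonic; major triad there is VII6.
D-G-B: root G is the submediant; major triad there is VI64.
C#-E#-G#-B: chromatic; C# is V of V, so V7/V.
F#-A#-C# has root F#, degree 5 in B minor, so V.
B-D-F#-A: root B is the tonic; minor seventh chord there is i7.

i6 - VII6 - VI64 - V7/V - V - i7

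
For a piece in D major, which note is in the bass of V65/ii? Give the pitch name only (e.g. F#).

D#

The applied chord V65/ii is rooted on B: B-D#-F#-A.
The figure 65 means first inversion — the third is in the bass.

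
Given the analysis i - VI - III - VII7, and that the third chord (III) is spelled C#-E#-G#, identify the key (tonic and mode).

A# minor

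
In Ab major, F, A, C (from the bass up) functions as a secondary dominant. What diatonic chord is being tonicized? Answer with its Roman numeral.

The chord is a major triad on F.
A dominant resolves down a perfect fifth: F → Bb. In Ab major, Bb is scale degree 2, i.e. ii.

ii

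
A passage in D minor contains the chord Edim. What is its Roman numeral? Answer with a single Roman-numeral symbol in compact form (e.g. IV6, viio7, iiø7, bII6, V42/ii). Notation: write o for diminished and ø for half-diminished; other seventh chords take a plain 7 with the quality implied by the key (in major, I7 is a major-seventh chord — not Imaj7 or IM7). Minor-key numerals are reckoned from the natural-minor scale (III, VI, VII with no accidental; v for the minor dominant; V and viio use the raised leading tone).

iio

The pitches E-G-Bb form a diminished triad rooted on E.
In D minor, E is the supertonic; the diatonic diminished triad there is iio.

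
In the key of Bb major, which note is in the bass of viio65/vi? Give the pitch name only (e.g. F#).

A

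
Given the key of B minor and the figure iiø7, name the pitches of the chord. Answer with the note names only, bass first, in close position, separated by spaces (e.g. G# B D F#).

In B minor, scale degree 2 is C#, and the diatonic chord built there is a half-diminished seventh chord.
Stacking thirds from C# gives C#-E-G-B.

C# E G B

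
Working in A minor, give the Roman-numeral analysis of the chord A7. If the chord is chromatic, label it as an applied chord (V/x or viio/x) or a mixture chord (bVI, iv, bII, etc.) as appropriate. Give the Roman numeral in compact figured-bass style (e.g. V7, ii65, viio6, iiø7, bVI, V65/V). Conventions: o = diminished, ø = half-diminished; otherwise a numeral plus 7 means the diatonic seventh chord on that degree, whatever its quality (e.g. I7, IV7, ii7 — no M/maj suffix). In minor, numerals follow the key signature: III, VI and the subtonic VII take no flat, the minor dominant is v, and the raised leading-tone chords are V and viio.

V7/iv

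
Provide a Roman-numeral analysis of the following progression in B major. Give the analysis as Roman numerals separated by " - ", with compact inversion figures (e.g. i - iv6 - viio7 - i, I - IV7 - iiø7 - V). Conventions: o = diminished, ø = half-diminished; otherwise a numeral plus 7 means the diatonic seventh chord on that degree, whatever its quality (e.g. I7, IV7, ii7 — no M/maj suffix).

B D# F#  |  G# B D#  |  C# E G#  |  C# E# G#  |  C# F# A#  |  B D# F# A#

I - vi - ii - V/V - V64 - I7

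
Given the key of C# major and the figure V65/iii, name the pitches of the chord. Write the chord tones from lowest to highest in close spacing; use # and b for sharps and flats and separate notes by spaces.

D## F## A# B#

The slash means an applied dominant: we want the dominant of iii. In C# major, iii is E# minor, and its dominant is built on B#.
Building a dominant seventh chord on B# gives B#-D##-F##-A#.
The figured bass 65 indicates first inversion, placing the third (D##) in the bass: D##-F##-A#-B#.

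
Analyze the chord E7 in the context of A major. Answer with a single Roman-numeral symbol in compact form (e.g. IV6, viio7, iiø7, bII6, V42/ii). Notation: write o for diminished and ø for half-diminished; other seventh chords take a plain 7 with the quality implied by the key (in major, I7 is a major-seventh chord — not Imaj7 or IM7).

The pitches E-G#-B-D form a dominant seventh chord rooted on E.
In A major, E is the dominant; the diatonic dominant seventh chord there is V7.

V7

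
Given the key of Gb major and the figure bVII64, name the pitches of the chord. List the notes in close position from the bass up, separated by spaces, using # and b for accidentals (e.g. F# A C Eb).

Cb Fb Ab

bVII64 is a major triad on the lowered seventh degree (the subtonic), borrowed from the parallel minor. In Gb major that root is Fb.
So the chord is Fb-Ab-Cb, a major triad.
The figured bass 64 indicates second inversion, placing the fifth (Cb) in the bass: Cb-Fb-Ab.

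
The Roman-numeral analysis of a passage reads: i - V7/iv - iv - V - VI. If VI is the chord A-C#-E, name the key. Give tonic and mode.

C# minor

The chord A is a major triad rooted on A; its label is VI.
Counting down 5 scale steps from A places the tonic on C#; a major triad on degree 6 is diatonic only in minor.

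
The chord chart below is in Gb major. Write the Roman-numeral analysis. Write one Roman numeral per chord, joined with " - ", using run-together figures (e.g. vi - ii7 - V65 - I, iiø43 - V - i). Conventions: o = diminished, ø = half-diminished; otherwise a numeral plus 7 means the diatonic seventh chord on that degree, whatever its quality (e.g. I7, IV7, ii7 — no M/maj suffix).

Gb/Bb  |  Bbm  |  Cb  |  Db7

I6 - iii - IV - V7

Gb/Bb: major triad on Gb = scale degree 1 → I6.
Bbm has root Bb, degree 3 in Gb major, so iii.
Cb: major triad on Cb = scale degree 4 → IV.
Db7: dominant seventh chord on Db = scale degree 5 → V7.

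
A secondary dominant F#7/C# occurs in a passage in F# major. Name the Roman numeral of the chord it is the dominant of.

The chord is a dominant seventh chord on F#.
A dominant resolves down a perfect fifth: F# → B. In F# major, B is scale degree 4, i.e. IV.

IV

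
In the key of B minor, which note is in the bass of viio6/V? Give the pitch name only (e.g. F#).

G#

The applied chord viio6/V is rooted on E#: E#-G#-B.
The figure 6 means first inversion — the third is in the bass.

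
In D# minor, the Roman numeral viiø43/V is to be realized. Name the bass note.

D#

The applied chord viiø43/V is rooted on G##: G##-B#-D#-F##.
The figure 43 means second inversion — the fifth is in the bass.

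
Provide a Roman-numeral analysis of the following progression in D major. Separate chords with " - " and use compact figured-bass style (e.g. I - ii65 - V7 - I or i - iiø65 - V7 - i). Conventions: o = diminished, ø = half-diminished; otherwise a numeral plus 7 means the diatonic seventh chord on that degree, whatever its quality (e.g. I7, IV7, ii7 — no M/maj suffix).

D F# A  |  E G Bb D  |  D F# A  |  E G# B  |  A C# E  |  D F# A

I - iiø7 - I - V/V - V - I

D-F#-A: root D is the tonic; major triad there is I.
E-G-Bb-D is non-diatonic — iiø7, a mixture chord from D minor.
D-F#-A: major triad on D = scale degree 1 → I.
E-G#-B: a major triad on E, the applied dominant of V → V/V.
A-C#-E: root A is the dominant; major triad there is V.
D-F#-A has root D, degree 1 in D major, so I.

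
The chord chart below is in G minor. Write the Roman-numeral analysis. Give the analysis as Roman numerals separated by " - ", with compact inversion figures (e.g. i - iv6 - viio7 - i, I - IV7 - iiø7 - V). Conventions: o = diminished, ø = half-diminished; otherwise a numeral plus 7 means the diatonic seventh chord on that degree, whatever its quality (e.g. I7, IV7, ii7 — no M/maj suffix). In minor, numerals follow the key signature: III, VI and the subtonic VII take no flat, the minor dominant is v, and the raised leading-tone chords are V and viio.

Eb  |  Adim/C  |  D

Eb has root Eb, degree 6 in G minor, so VI.
Adim/C: root A is the supertonic; diminished triad there is iio6.
D: major triad on D = scale degree 5 → V.

VI - iio6 - V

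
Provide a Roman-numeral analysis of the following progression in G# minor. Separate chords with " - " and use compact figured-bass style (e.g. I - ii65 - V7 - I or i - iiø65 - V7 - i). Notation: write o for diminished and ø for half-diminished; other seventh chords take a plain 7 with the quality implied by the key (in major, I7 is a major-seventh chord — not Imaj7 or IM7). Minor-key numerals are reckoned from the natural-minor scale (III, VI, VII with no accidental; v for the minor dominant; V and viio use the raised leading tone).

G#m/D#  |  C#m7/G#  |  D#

i64 - iv43 - V

G#m/D# has root G#, degree 1 in G# minor, so i64.
C#m7/G# has root C#, degree 4 in G# minor, so iv43.
D#: major triad on D# = scale degree 5 → V.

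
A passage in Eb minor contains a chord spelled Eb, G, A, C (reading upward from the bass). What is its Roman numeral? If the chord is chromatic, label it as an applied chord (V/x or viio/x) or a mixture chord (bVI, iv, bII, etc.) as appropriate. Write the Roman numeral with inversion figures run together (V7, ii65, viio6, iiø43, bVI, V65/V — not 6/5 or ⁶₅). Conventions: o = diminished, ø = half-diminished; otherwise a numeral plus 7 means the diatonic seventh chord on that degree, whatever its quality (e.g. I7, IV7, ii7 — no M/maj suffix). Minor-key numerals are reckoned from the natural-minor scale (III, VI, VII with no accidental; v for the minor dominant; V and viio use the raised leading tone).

viiø43/V

The pitches A-C-Eb-G form a half-diminished seventh chord rooted on A.
A sits a half step below Bb (V in Eb minor); a diminished chord there is the applied leading-tone chord of V.
With Eb in the bass the chord is in second inversion, so the figured bass is 43.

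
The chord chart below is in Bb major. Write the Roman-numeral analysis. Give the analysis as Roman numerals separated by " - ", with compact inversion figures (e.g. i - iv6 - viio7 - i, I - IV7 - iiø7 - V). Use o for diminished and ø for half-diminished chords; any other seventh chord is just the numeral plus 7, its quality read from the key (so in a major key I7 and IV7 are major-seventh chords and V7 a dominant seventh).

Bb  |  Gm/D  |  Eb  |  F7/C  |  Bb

Bb has root Bb, degree 1 in Bb major, so I.
Gm/D: minor triad on G = scale degree 6 → vi64.
Eb: root Eb is the subdominant; major triad there is IV.
F7/C: dominant seventh chord on F = scale degree 5 → V43.
Bb: major triad on Bb = scale degree 1 → I.

I - vi64 - IV - V43 - I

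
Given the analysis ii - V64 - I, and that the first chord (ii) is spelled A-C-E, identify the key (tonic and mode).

G major

The anchor chord is a minor triad on A, labeled ii.
Counting down one scale step from A places the tonic on G; a minor triad on degree 2 is diatonic only in major.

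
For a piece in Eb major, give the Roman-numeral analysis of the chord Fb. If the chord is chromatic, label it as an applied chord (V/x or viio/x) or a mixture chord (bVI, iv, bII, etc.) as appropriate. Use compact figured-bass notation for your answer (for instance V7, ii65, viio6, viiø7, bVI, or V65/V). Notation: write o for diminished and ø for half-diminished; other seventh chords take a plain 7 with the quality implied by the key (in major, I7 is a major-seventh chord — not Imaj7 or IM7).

bII

The pitches Fb-Ab-Cb form a major triad rooted on Fb.
Fb is the lowered second degree of Eb major (diatonic 2 would be F). This is the Neapolitan chord — a major triad on the lowered second degree.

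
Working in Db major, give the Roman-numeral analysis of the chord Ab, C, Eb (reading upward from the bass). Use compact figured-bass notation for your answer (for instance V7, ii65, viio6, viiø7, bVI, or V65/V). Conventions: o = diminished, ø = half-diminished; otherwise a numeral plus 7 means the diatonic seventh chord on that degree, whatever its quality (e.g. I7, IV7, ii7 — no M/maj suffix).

V

Stacked in thirds the chord is Ab-C-Eb: a major triad on Ab.
In Db major, Ab is the dominant; the diatonic major triad there is V.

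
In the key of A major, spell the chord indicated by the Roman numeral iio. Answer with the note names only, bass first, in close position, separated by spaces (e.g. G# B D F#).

B D F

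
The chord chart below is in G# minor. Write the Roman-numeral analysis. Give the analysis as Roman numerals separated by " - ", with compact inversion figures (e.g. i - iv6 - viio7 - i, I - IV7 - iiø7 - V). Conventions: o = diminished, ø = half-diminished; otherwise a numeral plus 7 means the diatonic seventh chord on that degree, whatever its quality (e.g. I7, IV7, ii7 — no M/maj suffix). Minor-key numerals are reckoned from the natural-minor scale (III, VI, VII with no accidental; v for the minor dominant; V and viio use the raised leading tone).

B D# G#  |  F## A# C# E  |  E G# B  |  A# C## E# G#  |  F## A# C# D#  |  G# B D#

i6 - viio7 - VI - V7/V - V65 - i

B-D#-G#: root G# is the tonic; minor triad there is i6.
F##-A#-C#-E has root F##, degree 7 in G# minor, so viio7.
E-G#-B has root E, degree 6 in G# minor, so VI.
A#-C##-E#-G# is the secondary dominant of V (dominant seventh chord on A#): V7/V.
F##-A#-C#-D#: root D# is the dominant; dominant seventh chord there is V65.
G#-B-D#: root G# is the tonic; minor triad there is i.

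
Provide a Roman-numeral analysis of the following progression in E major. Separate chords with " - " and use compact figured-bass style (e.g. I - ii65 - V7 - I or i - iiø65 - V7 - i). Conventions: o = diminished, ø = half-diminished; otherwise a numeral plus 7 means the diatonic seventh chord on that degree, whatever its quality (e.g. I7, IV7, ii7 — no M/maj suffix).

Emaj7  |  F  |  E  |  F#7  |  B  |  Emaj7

Emaj7 has root E, degree 1 in E major, so I7.
F is non-diatonic — a major triad on the lowered supertonic (F): the Neapolitan chord, bII.
E: major triad on E = scale degree 1 → I.
F#7: chromatic; F# is V of V, so V7/V.
B: root B is the dominant; major triad there is V.
Emaj7: root E is the tonic; major seventh chord there is I7.

I7 - bII - I - V7/V - V - I7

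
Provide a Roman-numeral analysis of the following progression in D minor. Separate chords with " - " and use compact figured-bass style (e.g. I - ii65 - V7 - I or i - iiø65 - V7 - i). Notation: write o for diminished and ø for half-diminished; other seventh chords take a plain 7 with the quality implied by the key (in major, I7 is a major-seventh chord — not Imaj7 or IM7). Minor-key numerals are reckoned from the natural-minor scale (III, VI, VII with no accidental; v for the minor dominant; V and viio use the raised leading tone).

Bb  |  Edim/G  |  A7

VI - iio6 - V7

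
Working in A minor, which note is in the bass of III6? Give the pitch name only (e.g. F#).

E

III in A minor has root C; the chord is C-E-G.
The figure 6 means first inversion — the third is in the bass.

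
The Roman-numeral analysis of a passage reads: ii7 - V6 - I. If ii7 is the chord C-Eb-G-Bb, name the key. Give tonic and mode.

Bb major

ii7 is given as C-Eb-G-Bb — a minor seventh chord with root C.
ii7 on C implies C is the supertonic; that puts the tonic at Bb, and the lowercase numeral fits major mode.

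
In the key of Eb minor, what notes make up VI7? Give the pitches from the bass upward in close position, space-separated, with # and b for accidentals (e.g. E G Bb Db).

Cb Eb Gb Bb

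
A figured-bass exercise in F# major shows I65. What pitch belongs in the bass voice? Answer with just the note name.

I in F# major has root F#; the chord is F#-A#-C#-E#.
The figure 65 means first inversion — the third is in the bass.

A#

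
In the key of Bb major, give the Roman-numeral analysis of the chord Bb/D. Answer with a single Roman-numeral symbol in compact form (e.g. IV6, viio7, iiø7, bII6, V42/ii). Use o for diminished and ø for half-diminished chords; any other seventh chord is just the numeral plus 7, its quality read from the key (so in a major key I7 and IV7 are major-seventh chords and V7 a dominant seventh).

I6

Stacked in thirds the chord is Bb-D-F: a major triad on Bb.
Bb is scale degree 1 in Bb major, and a major triad on that degree is written I.
With D in the bass the chord is in first inversion, so the figured bass is 6.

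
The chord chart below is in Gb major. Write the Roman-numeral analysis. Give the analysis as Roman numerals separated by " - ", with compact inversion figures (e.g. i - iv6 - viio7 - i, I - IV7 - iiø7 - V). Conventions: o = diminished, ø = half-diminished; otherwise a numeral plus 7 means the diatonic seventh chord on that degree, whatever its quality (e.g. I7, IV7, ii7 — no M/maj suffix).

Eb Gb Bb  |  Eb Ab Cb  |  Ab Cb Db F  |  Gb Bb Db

vi - ii64 - V43 - I

Eb-Gb-Bb: minor triad on Eb = scale degree 6 → vi.
Eb-Ab-Cb has root Ab, degree 2 in Gb major, so ii64.
Ab-Cb-Db-F: dominant seventh chord on Db = scale degree 5 → V43.
Gb-Bb-Db: root Gb is the tonic; major triad there is I.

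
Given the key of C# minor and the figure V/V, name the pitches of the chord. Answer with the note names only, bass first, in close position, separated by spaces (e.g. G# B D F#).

V/V is a secondary dominant — the dominant triad of V. V in C# minor is G#, so the applied chord's root is D#, a perfect fifth above.
Building a major triad on D# gives D#-F##-A#.

D# F## A#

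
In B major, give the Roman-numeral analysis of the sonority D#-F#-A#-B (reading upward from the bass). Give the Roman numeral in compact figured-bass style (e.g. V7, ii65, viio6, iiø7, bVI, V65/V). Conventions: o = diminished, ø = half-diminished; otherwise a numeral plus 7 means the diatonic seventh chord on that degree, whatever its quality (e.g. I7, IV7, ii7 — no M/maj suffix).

Stacked in thirds the chord is B-D#-F#-A#: a major seventh chord on B.
B is scale degree 1 in B major, and a major seventh chord on that degree is written I7.
With D# in the bass the chord is in first inversion, so the figured bass is 65.

I65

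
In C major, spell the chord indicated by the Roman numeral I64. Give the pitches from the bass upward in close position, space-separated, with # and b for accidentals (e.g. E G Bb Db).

In C major, the first degree is C, and the diatonic chord built there is a major triad.
That chord is spelled C-E-G.
With the 64 figure the chord is in second inversion; from the bass G upward in close position it reads G-C-E.

G C E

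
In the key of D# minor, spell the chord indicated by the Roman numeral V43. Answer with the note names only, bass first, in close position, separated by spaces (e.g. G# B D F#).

In D# minor, scale degree 5 is A#. The dominant is major (leading tone raised), so V is a dominant seventh chord.
Stacking thirds from A# gives A#-C##-E#-G#.
With the 43 figure the chord is in second inversion; from the bass E# upward in close position it reads E#-G#-A#-C##.

E# G# A# C##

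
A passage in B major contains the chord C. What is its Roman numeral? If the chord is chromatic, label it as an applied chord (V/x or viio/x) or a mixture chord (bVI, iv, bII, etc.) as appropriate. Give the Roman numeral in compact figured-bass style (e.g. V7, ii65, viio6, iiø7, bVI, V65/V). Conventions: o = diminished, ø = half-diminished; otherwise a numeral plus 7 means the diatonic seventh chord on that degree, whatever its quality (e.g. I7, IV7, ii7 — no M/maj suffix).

bII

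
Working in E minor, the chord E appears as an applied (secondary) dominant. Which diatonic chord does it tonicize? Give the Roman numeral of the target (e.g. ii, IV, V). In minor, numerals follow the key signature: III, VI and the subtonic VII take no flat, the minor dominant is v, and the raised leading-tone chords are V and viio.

iv

The chord is a major triad on E.
A dominant resolves down a perfect fifth: E → A. In E minor, A is scale degree 4, i.e. iv.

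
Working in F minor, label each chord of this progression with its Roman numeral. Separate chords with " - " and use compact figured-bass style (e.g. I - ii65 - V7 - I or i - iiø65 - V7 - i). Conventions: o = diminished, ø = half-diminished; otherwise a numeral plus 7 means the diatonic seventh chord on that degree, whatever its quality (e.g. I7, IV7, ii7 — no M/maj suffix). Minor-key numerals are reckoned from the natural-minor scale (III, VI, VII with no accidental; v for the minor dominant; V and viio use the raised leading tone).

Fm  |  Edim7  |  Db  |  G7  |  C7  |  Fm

Fm: root F is the tonic; minor triad there is i.
Edim7: fully diminished seventh chord on E = scale degree 7 → viio7.
Db: root Db is the submediant; major triad there is VI.
G7: a dominant seventh chord on G, the applied dominant of V → V7/V.
C7: root C is the dominant; dominant seventh chord there is V7.
Fm has root F, degree 1 in F minor, so i.

i - viio7 - VI - V7/V - V7 - i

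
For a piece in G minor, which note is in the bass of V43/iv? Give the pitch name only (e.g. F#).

The applied chord V43/iv is rooted on G: G-B-D-F.
The figure 43 means second inversion — the fifth is in the bass.

D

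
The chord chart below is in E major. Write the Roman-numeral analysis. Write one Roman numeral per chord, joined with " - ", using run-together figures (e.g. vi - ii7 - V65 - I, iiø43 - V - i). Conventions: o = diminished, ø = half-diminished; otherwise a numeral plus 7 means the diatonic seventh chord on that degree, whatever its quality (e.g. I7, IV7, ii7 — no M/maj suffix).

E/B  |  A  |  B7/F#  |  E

I64 - IV - V43 - I

E/B has root E, degree 1 in E major, so I64.
A: root A is the subdominant; major triad there is IV.
B7/F#: dominant seventh chord on B = scale degree 5 → V43.
E: major triad on E = scale degree 1 → I.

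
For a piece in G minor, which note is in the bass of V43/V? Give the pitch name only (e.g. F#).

The applied chord V43/V is rooted on A: A-C#-E-G.
The figure 43 means second inversion — the fifth is in the bass.

E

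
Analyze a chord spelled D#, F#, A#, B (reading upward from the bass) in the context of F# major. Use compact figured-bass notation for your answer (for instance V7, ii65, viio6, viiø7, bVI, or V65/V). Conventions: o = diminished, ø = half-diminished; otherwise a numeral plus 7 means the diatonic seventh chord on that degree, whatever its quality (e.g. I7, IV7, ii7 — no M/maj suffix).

IV65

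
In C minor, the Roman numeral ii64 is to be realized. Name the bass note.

A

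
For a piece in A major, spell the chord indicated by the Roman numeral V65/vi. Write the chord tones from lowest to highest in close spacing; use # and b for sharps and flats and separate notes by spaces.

E# G# B C#

The slash means an applied dominant: we want the dominant of vi. In A major, vi is F# minor, and its dominant is built on C#.
Building a dominant seventh chord on C# gives C#-E#-G#-B.
With the 65 figure the chord is in first inversion; from the bass E# upward in close position it reads E#-G#-B-C#.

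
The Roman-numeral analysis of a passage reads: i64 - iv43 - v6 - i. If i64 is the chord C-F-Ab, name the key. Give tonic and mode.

F minor

The anchor chord is a minor triad on F, labeled i64.
If F is scale degree 1 and the mode makes that degree carry a minor triad, the tonic is F and the mode is minor.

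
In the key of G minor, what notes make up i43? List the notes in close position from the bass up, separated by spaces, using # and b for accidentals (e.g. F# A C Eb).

The numeral's case and figure indicate a minor seventh chord. In G minor its root, the tonic, is G.
Stacking thirds from G gives G-Bb-D-F.
With the 43 figure the chord is in second inversion; from the bass D upward in close position it reads D-F-G-Bb.

D F G Bb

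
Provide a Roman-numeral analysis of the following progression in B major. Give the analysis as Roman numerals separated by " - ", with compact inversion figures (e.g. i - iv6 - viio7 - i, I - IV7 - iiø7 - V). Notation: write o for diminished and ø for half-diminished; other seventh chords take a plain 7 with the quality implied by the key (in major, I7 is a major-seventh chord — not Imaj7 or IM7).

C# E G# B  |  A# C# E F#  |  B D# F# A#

ii7 - V65 - I7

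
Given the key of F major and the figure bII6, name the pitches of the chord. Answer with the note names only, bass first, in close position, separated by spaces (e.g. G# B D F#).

Bb Db Gb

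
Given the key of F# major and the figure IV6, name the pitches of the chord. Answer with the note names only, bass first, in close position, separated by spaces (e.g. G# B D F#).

In F# major, the subdominant is B, and the diatonic chord built there is a major triad.
Stacking thirds from B gives B-D#-F#.
With the 6 figure the chord is in first inversion; from the bass D# upward in close position it reads D#-F#-B.

D# F# B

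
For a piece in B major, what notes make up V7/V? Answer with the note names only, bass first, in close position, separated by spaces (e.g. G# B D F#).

C# E# G# B

V7/V is a secondary dominant — the dominant seventh of V. V in B major is F#, so the applied chord's root is C#, a perfect fifth above.
Building a dominant seventh chord on C# gives C#-E#-G#-B.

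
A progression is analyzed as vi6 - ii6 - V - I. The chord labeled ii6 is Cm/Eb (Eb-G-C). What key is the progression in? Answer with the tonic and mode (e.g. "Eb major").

ii6 is given as Eb-G-C — a minor triad with root C.
ii6 on C implies C is the supertonic; that puts the tonic at Bb, and the lowercase numeral fits major mode.

Bb major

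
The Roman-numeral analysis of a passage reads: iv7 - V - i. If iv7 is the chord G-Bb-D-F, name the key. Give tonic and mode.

iv7 is given as G-Bb-D-F — a minor seventh chord with root G.
Counting down 3 scale steps from G places the tonic on D; a minor seventh chord on degree 4 is diatonic only in minor.

D minor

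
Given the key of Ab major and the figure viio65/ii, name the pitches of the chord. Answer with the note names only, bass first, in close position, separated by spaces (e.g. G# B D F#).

The slash marks an applied leading-tone chord: viio of ii. In Ab major, ii is Bb, so the leading tone to it is A, a half step below.
Building a fully diminished seventh chord on A gives A-C-Eb-Gb.
The figured bass 65 indicates first inversion, placing the third (C) in the bass: C-Eb-Gb-A.

C Eb Gb A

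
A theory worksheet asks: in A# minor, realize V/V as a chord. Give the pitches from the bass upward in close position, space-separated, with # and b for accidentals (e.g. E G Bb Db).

The slash means an applied dominant: we want the dominant of V. In A# minor, V is E# major, and its dominant is built on B#.
Building a major triad on B# gives B#-D##-F##.

B# D## F##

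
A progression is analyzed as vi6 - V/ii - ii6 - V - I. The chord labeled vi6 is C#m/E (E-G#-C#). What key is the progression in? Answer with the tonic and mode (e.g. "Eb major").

E major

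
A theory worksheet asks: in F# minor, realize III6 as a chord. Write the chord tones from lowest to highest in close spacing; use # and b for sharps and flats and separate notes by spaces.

In F# minor, the third degree is A, and the diatonic chord built there is a major triad.
That chord is spelled A-C#-E.
The figured bass 6 indicates first inversion, placing the third (C#) in the bass: C#-E-A.

C# E A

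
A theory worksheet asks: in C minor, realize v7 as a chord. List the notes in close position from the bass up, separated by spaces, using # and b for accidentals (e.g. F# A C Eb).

G Bb D F

The numeral's case and figure indicate a minor seventh chord. In C minor its root, the dominant, is G.
That chord is spelled G-Bb-D-F.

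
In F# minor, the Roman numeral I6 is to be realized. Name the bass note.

I in F# minor has root F#; the chord is F#-A#-C#.
The figure 6 means first inversion — the third is in the bass.

A#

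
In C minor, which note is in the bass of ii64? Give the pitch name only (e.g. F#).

ii in C minor has root D; the chord is D-F-A.
The figure 64 means second inversion — the fifth is in the bass.

A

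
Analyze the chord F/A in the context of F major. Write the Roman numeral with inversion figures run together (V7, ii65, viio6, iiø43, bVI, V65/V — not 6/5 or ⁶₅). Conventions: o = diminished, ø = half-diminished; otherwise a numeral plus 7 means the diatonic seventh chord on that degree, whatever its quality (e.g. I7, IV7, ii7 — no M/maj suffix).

I6

The pitches F-A-C form a major triad rooted on F.
In F major, F is the tonic; the diatonic major triad there is I.
With A in the bass the chord is in first inversion, so the figured bass is 6.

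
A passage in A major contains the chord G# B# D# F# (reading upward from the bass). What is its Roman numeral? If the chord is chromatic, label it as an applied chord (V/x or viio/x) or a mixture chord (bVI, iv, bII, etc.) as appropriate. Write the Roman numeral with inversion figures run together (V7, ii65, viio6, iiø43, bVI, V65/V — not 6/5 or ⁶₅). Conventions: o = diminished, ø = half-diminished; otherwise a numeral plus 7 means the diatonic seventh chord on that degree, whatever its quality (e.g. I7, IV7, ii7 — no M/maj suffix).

Stacked in thirds the chord is G#-B#-D#-F#: a dominant seventh chord on G#.
G# is not a diatonic chord root with this quality in A major, but it lies a perfect fifth above C# (iii), so the chord functions as an applied dominant of iii.

V7/iii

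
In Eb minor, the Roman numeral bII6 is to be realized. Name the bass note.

bII in Eb minor has root Fb; the chord is Fb-Ab-Cb.
The figure 6 means first inversion — the third is in the bass.

Ab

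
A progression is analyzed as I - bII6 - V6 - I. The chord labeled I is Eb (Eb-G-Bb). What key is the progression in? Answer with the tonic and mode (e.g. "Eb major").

The chord Eb is a major triad rooted on Eb; its label is I.
If Eb is scale degree 1 and the mode makes that degree carry a major triad, the tonic is Eb and the mode is major.

Eb major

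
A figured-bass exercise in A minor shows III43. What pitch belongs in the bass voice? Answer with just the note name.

G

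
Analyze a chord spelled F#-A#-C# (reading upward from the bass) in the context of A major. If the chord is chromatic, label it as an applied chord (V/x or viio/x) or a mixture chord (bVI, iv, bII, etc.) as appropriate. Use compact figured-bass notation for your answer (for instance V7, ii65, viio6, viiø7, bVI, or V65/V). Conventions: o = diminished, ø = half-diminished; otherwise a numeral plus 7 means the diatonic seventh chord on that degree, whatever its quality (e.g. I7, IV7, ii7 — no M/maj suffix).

The pitches F#-A#-C# form a major triad rooted on F#.
F# is not a diatonic chord root with this quality in A major, but it lies a perfect fifth above B (ii), so the chord functions as an applied dominant of ii.

V/ii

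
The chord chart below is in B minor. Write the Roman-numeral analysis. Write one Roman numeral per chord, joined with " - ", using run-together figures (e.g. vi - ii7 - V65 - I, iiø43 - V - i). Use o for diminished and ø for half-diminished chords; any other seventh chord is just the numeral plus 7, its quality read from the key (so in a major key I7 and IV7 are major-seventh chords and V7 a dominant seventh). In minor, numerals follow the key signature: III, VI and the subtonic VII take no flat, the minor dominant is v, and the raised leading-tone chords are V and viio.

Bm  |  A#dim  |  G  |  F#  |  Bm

Bm: root B is the tonic; minor triad there is i.
A#dim has root A#, degree 7 in B minor, so viio.
G has root G, degree 6 in B minor, so VI.
F#: major triad on F# = scale degree 5 → V.
Bm has root B, degree 1 in B minor, so i.

i - viio - VI - V - i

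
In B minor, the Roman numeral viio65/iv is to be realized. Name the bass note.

The applied chord viio65/iv is rooted on D#: D#-F#-A-C.
The figure 65 means first inversion — the third is in the bass.

F#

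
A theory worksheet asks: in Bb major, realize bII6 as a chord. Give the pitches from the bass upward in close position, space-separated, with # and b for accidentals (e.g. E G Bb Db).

Eb Gb Cb

Scale degree 2 in Bb major is C; lowering it a half step gives Cb. bII6 is the Neapolitan sixth — a major triad on the lowered second degree, here in its customary first inversion.
So the chord is Cb-Eb-Gb, a major triad.
The figured bass 6 indicates first inversion, placing the third (Eb) in the bass: Eb-Gb-Cb.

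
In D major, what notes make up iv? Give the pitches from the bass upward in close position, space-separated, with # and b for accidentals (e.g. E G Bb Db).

Scale degree 4 in D major is G; here the chord built on it is altered to a minor triad. iv is the minor subdominant, borrowed from the parallel minor.
So the chord is G-Bb-D, a minor triad.

G Bb D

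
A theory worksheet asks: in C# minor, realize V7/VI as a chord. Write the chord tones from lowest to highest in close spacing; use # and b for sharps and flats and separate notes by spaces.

E G# B D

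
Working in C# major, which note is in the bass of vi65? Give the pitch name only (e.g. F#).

vi in C# major has root A#; the chord is A#-C#-E#-G#.
The figure 65 means first inversion — the third is in the bass.

C#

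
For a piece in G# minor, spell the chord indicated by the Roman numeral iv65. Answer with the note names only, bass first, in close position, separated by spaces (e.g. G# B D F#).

In G# minor, the fourth degree is C#, and the diatonic chord built there is a minor seventh chord.
Stacking thirds from C# gives C#-E-G#-B.
The figured bass 65 indicates first inversion, placing the third (E) in the bass: E-G#-B-C#.

E G# B C#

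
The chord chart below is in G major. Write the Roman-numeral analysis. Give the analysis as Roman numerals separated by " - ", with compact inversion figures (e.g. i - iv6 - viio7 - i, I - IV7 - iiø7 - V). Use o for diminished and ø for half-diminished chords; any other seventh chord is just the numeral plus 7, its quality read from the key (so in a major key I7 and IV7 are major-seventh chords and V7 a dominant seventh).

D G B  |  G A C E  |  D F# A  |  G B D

D-G-B has root G, degree 1 in G major, so I64.
G-A-C-E: minor seventh chord on A = scale degree 2 → ii42.
D-F#-A: major triad on D = scale degree 5 → V.
G-B-D: root G is the tonic; major triad there is I.

I64 - ii42 - V - I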